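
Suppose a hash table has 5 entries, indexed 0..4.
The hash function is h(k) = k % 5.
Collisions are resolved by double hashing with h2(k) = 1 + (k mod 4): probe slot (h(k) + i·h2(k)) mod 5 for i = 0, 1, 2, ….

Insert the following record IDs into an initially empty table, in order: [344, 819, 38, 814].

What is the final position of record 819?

3

344: h=4 → slot 4
819: h=4, h2=4, probe 4,3 → slot 3
38: h=3, h2=3, probe 3,1 → slot 1
814: h=4, h2=3, probe 4,2 → slot 2
Table: [., 38, 814, 819, 344]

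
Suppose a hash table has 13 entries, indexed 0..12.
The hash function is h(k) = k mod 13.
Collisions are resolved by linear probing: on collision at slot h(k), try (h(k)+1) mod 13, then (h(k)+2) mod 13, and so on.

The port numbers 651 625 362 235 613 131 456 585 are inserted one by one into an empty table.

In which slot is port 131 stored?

5

651 hashes to 1; slot 1 is free -> place at 1.
625 hashes to 1; 1 taken -> place at 2.
362 hashes to 11; slot 11 is free -> place at 11.
235 hashes to 1; 1,2 taken -> place at 3.
613 hashes to 2; 2,3 taken -> place at 4.
131 hashes to 1; 1,2,3,4 taken -> place at 5.
456 hashes to 1; 1,2,3,4,5 taken -> place at 6.
585 hashes to 0; slot 0 is free -> place at 0.
Table: [585, 651, 625, 235, 613, 131, 456, ∅, ∅, ∅, ∅, 362, ∅]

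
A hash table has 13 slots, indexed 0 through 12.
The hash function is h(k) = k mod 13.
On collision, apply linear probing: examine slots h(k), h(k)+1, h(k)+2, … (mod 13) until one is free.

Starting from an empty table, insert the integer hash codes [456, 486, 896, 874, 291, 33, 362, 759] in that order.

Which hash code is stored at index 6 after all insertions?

291

456 hashes to 1; slot 1 is free → place at 1.
486 hashes to 5; slot 5 is free → place at 5.
896 hashes to 12; slot 12 is free → place at 12.
874 hashes to 3; slot 3 is free → place at 3.
291 hashes to 5; 5 taken → place at 6.
33 hashes to 7; slot 7 is free → place at 7.
362 hashes to 11; slot 11 is free → place at 11.
759 hashes to 5; 5,6,7 taken → place at 8.
Table: [∅, 456, ∅, 874, ∅, 486, 291, 33, 759, ∅, ∅, 362, 896]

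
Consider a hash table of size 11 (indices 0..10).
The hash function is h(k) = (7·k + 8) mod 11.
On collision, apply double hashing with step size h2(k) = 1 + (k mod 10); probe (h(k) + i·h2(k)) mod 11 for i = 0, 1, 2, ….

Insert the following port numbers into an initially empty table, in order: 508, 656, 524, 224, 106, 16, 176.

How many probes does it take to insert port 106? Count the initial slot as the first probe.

2

508: h=0 => slot 0
656: h=2 => slot 2
524: h=2, h2=5, probe 2,7 => slot 7
224: h=3 => slot 3
106: h=2, h2=7, probe 2,9 => slot 9
16: h=10 => slot 10
176: h=8 => slot 8
Table: [508, _, 656, 224, _, _, _, 524, 176, 106, 16]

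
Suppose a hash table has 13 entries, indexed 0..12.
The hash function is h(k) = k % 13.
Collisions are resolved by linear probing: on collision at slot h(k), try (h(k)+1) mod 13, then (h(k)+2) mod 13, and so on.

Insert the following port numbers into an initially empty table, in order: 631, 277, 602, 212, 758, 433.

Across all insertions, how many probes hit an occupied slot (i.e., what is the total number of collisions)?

631: h=7 => slot 7
277: h=4 => slot 4
602: h=4, probe 4,5 => slot 5
212: h=4, probe 4,5,6 => slot 6
758: h=4, probe 4,5,6,7,8 => slot 8
433: h=4, probe 4,5,6,7,8,9 => slot 9
Table: [—, —, —, —, 277, 602, 212, 631, 758, 433, —, —, —]

12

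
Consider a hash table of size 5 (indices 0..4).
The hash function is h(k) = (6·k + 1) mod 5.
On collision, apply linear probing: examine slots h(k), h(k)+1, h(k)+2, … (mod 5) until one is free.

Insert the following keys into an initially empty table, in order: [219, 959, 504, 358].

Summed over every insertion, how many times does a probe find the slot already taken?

219 hashes to 0; slot 0 is free → place at 0.
959 hashes to 0; 0 taken → place at 1.
504 hashes to 0; 0,1 taken → place at 2.
358 hashes to 4; slot 4 is free → place at 4.
Table: [219, 959, 504, —, 358]

3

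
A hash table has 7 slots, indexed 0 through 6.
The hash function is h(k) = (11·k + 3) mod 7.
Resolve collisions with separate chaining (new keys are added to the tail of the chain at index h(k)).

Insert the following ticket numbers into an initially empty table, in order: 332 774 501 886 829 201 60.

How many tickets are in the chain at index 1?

2

Insert 332: h=1, bucket 1 empty → new chain.
Insert 774: h=5, bucket 5 empty → new chain.
Insert 501: h=5, bucket 5 nonempty → append to chain.
Insert 886: h=5, bucket 5 nonempty → append to chain.
Insert 829: h=1, bucket 1 nonempty → append to chain.
Insert 201: h=2, bucket 2 empty → new chain.
Insert 60: h=5, bucket 5 nonempty → append to chain.
Final buckets:
0: —
1: 332 -> 829
2: 201
3: —
4: —
5: 774 -> 501 -> 886 -> 60
6: —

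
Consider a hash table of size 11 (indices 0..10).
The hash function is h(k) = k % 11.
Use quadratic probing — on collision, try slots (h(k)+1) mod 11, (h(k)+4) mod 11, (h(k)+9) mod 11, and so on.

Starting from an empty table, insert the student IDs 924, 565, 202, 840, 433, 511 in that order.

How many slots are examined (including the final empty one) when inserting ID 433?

924: h=0 => slot 0
565: h=4 => slot 4
202: h=4, probe 4,5 => slot 5
840: h=4, probe 4,5,8 => slot 8
433: h=4, probe 4,5,8,2 => slot 2
511: h=5, probe 5,6 => slot 6
Table: [924, —, 433, —, 565, 202, 511, —, 840, —, —]

4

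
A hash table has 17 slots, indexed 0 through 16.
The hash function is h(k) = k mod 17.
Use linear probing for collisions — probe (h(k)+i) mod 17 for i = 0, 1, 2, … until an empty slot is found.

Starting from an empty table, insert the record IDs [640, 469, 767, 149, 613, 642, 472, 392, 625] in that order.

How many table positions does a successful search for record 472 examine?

3

Insert 640: h=11, slot 11 empty -> index 11.
Insert 469: h=10, slot 10 empty -> index 10.
Insert 767: h=2, slot 2 empty -> index 2.
Insert 149: h=13, slot 13 empty -> index 13.
Insert 613: h=1, slot 1 empty -> index 1.
Insert 642: h=13, slot 13 occupied -> index 14.
Insert 472: h=13, slots 13,14 occupied -> index 15.
Insert 392: h=1, slots 1,2 occupied -> index 3.
Insert 625: h=13, slots 13,14,15 occupied -> index 16.
Table: [—, 613, 767, 392, —, —, —, —, —, —, 469, 640, —, 149, 642, 472, 625]
Lookup 472: h=13, probe 13,14,15 → found at 15.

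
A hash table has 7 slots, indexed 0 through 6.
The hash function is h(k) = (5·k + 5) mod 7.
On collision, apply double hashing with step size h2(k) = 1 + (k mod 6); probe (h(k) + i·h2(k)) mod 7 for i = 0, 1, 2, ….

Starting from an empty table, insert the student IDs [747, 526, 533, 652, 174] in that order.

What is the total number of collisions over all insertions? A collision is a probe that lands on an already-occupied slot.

4

747: h=2 => slot 2
526: h=3 => slot 3
533: h=3, h2=6, probe 3,2,1 => slot 1
652: h=3, h2=5, probe 3,1,6 => slot 6
174: h=0 => slot 0
Table: [174, 533, 747, 526, -, -, 652]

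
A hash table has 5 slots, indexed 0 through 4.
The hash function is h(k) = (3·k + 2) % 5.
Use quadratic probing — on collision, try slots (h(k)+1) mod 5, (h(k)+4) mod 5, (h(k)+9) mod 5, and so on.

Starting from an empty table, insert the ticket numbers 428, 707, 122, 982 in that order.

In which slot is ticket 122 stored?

Insert 428: h=1, slot 1 empty -> index 1.
Insert 707: h=3, slot 3 empty -> index 3.
Insert 122: h=3, slot 3 occupied -> index 4.
Insert 982: h=3, slots 3,4 occupied -> index 2.
Table: [-, 428, 982, 707, 122]

4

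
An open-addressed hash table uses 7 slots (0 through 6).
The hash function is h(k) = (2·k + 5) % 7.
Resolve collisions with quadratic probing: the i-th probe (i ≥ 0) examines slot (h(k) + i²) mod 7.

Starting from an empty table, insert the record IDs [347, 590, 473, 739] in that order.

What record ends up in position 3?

739

347: h=6 → slot 6
590: h=2 → slot 2
473: h=6, probe 6,0 → slot 0
739: h=6, probe 6,0,3 → slot 3
Table: [473, -, 590, 739, -, -, 347]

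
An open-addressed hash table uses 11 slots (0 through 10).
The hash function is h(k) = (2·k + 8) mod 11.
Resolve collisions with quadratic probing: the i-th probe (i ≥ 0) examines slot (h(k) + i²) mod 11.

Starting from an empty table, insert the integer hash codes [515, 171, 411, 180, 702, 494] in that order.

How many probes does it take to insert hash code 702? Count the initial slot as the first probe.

3

515 hashes to 4; slot 4 is free → place at 4.
171 hashes to 9; slot 9 is free → place at 9.
411 hashes to 5; slot 5 is free → place at 5.
180 hashes to 5; 5 taken → place at 6.
702 hashes to 4; 4,5 taken → place at 8.
494 hashes to 6; 6 taken → place at 7.
Table: [., ., ., ., 515, 411, 180, 494, 702, 171, .]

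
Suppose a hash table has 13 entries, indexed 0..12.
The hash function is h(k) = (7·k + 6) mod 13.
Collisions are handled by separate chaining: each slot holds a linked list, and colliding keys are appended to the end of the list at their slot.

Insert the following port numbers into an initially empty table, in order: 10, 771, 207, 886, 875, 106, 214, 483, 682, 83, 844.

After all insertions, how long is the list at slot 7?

Insert 10: h=11, bucket 11 empty → new chain.
Insert 771: h=8, bucket 8 empty → new chain.
Insert 207: h=12, bucket 12 empty → new chain.
Insert 886: h=7, bucket 7 empty → new chain.
Insert 875: h=8, bucket 8 nonempty → append to chain.
Insert 106: h=7, bucket 7 nonempty → append to chain.
Insert 214: h=9, bucket 9 empty → new chain.
Insert 483: h=7, bucket 7 nonempty → append to chain.
Insert 682: h=9, bucket 9 nonempty → append to chain.
Insert 83: h=2, bucket 2 empty → new chain.
Insert 844: h=12, bucket 12 nonempty → append to chain.
Final buckets:
0: _
1: _
2: 83
3: _
4: _
5: _
6: _
7: 886 -> 106 -> 483
8: 771 -> 875
9: 214 -> 682
10: _
11: 10
12: 207 -> 844

3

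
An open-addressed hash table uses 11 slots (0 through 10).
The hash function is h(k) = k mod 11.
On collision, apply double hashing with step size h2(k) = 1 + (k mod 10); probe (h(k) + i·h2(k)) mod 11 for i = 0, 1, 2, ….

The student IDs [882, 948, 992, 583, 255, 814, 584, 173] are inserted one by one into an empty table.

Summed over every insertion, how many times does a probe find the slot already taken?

9

882: h=2 → slot 2
948: h=2, h2=9, probe 2,0 → slot 0
992: h=2, h2=3, probe 2,5 → slot 5
583: h=0, h2=4, probe 0,4 → slot 4
255: h=2, h2=6, probe 2,8 → slot 8
814: h=0, h2=5, probe 0,5,10 → slot 10
584: h=1 → slot 1
173: h=8, h2=4, probe 8,1,5,9 → slot 9
Table: [948, 584, 882, ∅, 583, 992, ∅, ∅, 255, 173, 814]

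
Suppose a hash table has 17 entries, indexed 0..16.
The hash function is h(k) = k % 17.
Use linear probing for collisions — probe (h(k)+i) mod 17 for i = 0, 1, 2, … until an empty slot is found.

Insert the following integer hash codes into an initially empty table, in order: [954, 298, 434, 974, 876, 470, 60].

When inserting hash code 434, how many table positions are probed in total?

2

954 hashes to 2; slot 2 is free => place at 2.
298 hashes to 9; slot 9 is free => place at 9.
434 hashes to 9; 9 taken => place at 10.
974 hashes to 5; slot 5 is free => place at 5.
876 hashes to 9; 9,10 taken => place at 11.
470 hashes to 11; 11 taken => place at 12.
60 hashes to 9; 9,10,11,12 taken => place at 13.
Table: [∅, ∅, 954, ∅, ∅, 974, ∅, ∅, ∅, 298, 434, 876, 470, 60, ∅, ∅, ∅]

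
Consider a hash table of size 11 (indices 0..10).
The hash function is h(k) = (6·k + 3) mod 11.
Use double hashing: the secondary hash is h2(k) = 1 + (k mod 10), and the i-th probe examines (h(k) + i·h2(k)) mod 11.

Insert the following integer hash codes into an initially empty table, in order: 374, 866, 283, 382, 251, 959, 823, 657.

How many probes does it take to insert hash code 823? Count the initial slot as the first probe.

374: h=3 => slot 3
866: h=7 => slot 7
283: h=7, h2=4, probe 7,0 => slot 0
382: h=7, h2=3, probe 7,10 => slot 10
251: h=2 => slot 2
959: h=4 => slot 4
823: h=2, h2=4, probe 2,6 => slot 6
657: h=7, h2=8, probe 7,4,1 => slot 1
Table: [283, 657, 251, 374, 959, ∅, 823, 866, ∅, ∅, 382]

2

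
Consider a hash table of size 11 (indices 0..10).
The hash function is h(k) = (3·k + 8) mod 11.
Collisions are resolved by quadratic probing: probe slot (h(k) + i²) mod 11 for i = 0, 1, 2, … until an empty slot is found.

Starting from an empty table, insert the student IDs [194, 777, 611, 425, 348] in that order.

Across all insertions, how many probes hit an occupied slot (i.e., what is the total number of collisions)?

6

Insert 194: h=7, slot 7 empty => index 7.
Insert 777: h=7, slot 7 occupied => index 8.
Insert 611: h=4, slot 4 empty => index 4.
Insert 425: h=7, slots 7,8 occupied => index 0.
Insert 348: h=7, slots 7,8,0 occupied => index 5.
Table: [425, _, _, _, 611, 348, _, 194, 777, _, _]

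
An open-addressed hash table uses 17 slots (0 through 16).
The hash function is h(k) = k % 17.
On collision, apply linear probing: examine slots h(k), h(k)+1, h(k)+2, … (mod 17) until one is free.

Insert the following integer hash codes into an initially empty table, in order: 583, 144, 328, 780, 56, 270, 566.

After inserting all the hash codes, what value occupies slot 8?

144

583: h=5 -> slot 5
144: h=8 -> slot 8
328: h=5, probe 5,6 -> slot 6
780: h=15 -> slot 15
56: h=5, probe 5,6,7 -> slot 7
270: h=15, probe 15,16 -> slot 16
566: h=5, probe 5,6,7,8,9 -> slot 9
Table: [-, -, -, -, -, 583, 328, 56, 144, 566, -, -, -, -, -, 780, 270]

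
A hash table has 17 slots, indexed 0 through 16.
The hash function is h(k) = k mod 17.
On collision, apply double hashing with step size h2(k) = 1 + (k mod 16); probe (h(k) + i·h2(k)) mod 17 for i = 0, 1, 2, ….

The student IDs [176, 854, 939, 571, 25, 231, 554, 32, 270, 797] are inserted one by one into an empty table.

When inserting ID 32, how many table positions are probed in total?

3

176: h=6 → slot 6
854: h=4 → slot 4
939: h=4, h2=12, probe 4,16 → slot 16
571: h=10 → slot 10
25: h=8 → slot 8
231: h=10, h2=8, probe 10,1 → slot 1
554: h=10, h2=11, probe 10,4,15 → slot 15
32: h=15, h2=1, probe 15,16,0 → slot 0
270: h=15, h2=15, probe 15,13 → slot 13
797: h=15, h2=14, probe 15,12 → slot 12
Table: [32, 231, -, -, 854, -, 176, -, 25, -, 571, -, 797, 270, -, 554, 939]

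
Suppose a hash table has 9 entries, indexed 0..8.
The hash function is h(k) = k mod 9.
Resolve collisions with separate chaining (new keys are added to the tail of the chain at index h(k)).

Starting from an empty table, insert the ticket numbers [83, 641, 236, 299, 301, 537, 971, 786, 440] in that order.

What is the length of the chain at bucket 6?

1

83 → bucket 2
641 → bucket 2 (collision)
236 → bucket 2 (collision)
299 → bucket 2 (collision)
301 → bucket 4
537 → bucket 6
971 → bucket 8
786 → bucket 3
440 → bucket 8 (collision)
Final buckets:
0: -
1: -
2: 83 -> 641 -> 236 -> 299
3: 786
4: 301
5: -
6: 537
7: -
8: 971 -> 440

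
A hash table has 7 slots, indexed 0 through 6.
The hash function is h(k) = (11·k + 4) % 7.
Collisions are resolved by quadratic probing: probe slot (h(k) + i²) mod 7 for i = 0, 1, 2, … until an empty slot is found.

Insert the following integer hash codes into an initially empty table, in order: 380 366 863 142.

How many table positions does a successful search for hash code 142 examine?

4

380: h=5 => slot 5
366: h=5, probe 5,6 => slot 6
863: h=5, probe 5,6,2 => slot 2
142: h=5, probe 5,6,2,0 => slot 0
Table: [142, -, 863, -, -, 380, 366]
Lookup 142: h=5, probe 5,6,2,0 → found at 0.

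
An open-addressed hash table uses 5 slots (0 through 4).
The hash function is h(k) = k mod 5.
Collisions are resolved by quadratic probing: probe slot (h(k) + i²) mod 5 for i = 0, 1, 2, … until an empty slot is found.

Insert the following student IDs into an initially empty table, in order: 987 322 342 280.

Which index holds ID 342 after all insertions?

Insert 987: h=2, slot 2 empty => index 2.
Insert 322: h=2, slot 2 occupied => index 3.
Insert 342: h=2, slots 2,3 occupied => index 1.
Insert 280: h=0, slot 0 empty => index 0.
Table: [280, 342, 987, 322, ∅]

1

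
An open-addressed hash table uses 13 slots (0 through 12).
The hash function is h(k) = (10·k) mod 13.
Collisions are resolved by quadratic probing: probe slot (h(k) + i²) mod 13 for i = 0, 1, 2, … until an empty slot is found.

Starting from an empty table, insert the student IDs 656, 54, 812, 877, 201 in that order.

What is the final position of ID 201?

Insert 656: h=8, slot 8 empty -> index 8.
Insert 54: h=7, slot 7 empty -> index 7.
Insert 812: h=8, slot 8 occupied -> index 9.
Insert 877: h=8, slots 8,9 occupied -> index 12.
Insert 201: h=8, slots 8,9,12 occupied -> index 4.
Table: [∅, ∅, ∅, ∅, 201, ∅, ∅, 54, 656, 812, ∅, ∅, 877]

4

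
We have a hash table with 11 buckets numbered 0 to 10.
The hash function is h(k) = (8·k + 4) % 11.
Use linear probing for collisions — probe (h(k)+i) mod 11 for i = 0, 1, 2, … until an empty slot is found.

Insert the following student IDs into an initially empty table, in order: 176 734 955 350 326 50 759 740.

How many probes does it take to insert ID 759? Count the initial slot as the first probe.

3

176: h=4 -> slot 4
734: h=2 -> slot 2
955: h=10 -> slot 10
350: h=10, probe 10,0 -> slot 0
326: h=5 -> slot 5
50: h=8 -> slot 8
759: h=4, probe 4,5,6 -> slot 6
740: h=6, probe 6,7 -> slot 7
Table: [350, -, 734, -, 176, 326, 759, 740, 50, -, 955]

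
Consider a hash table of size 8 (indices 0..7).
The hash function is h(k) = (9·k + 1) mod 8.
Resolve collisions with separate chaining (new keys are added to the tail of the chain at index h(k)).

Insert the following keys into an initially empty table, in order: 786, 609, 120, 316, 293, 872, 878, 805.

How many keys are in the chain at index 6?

Insert 786: h=3, bucket 3 empty -> new chain.
Insert 609: h=2, bucket 2 empty -> new chain.
Insert 120: h=1, bucket 1 empty -> new chain.
Insert 316: h=5, bucket 5 empty -> new chain.
Insert 293: h=6, bucket 6 empty -> new chain.
Insert 872: h=1, bucket 1 nonempty -> append to chain.
Insert 878: h=7, bucket 7 empty -> new chain.
Insert 805: h=6, bucket 6 nonempty -> append to chain.
Final buckets:
0: -
1: 120 -> 872
2: 609
3: 786
4: -
5: 316
6: 293 -> 805
7: 878

2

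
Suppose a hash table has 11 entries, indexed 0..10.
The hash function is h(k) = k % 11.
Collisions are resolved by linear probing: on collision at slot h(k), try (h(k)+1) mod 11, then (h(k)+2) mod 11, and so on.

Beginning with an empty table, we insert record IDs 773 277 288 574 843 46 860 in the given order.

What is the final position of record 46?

773 hashes to 3; slot 3 is free → place at 3.
277 hashes to 2; slot 2 is free → place at 2.
288 hashes to 2; 2,3 taken → place at 4.
574 hashes to 2; 2,3,4 taken → place at 5.
843 hashes to 7; slot 7 is free → place at 7.
46 hashes to 2; 2,3,4,5 taken → place at 6.
860 hashes to 2; 2,3,4,5,6,7 taken → place at 8.
Table: [-, -, 277, 773, 288, 574, 46, 843, 860, -, -]

6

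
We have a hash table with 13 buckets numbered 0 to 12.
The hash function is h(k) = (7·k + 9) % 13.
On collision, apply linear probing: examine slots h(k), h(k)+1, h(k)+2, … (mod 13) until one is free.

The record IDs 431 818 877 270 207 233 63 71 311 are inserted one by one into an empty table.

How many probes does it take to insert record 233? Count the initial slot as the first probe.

3

431: h=10 → slot 10
818: h=2 → slot 2
877: h=12 → slot 12
270: h=1 → slot 1
207: h=2, probe 2,3 → slot 3
233: h=2, probe 2,3,4 → slot 4
63: h=8 → slot 8
71: h=12, probe 12,0 → slot 0
311: h=2, probe 2,3,4,5 → slot 5
Table: [71, 270, 818, 207, 233, 311, _, _, 63, _, 431, _, 877]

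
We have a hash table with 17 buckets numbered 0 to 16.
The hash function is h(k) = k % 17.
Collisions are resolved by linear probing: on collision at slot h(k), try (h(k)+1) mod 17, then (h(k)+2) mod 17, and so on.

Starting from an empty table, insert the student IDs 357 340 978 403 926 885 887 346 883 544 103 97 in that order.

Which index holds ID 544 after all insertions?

357 hashes to 0; slot 0 is free → place at 0.
340 hashes to 0; 0 taken → place at 1.
978 hashes to 9; slot 9 is free → place at 9.
403 hashes to 12; slot 12 is free → place at 12.
926 hashes to 8; slot 8 is free → place at 8.
885 hashes to 1; 1 taken → place at 2.
887 hashes to 3; slot 3 is free → place at 3.
346 hashes to 6; slot 6 is free → place at 6.
883 hashes to 16; slot 16 is free → place at 16.
544 hashes to 0; 0,1,2,3 taken → place at 4.
103 hashes to 1; 1,2,3,4 taken → place at 5.
97 hashes to 12; 12 taken → place at 13.
Table: [357, 340, 885, 887, 544, 103, 346, —, 926, 978, —, —, 403, 97, —, —, 883]

4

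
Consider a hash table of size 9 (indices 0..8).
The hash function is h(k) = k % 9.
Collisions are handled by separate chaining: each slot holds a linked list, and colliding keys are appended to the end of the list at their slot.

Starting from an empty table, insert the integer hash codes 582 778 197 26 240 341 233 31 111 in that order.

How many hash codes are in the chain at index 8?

4

Insert 582: h=6, bucket 6 empty -> new chain.
Insert 778: h=4, bucket 4 empty -> new chain.
Insert 197: h=8, bucket 8 empty -> new chain.
Insert 26: h=8, bucket 8 nonempty -> append to chain.
Insert 240: h=6, bucket 6 nonempty -> append to chain.
Insert 341: h=8, bucket 8 nonempty -> append to chain.
Insert 233: h=8, bucket 8 nonempty -> append to chain.
Insert 31: h=4, bucket 4 nonempty -> append to chain.
Insert 111: h=3, bucket 3 empty -> new chain.
Final buckets:
0: -
1: -
2: -
3: 111
4: 778 -> 31
5: -
6: 582 -> 240
7: -
8: 197 -> 26 -> 341 -> 233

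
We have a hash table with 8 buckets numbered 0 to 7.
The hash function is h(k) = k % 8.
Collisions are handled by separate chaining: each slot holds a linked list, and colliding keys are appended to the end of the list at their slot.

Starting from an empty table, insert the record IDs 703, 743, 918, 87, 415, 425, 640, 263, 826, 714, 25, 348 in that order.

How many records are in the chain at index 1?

2

703 → bucket 7
743 → bucket 7 (collision)
918 → bucket 6
87 → bucket 7 (collision)
415 → bucket 7 (collision)
425 → bucket 1
640 → bucket 0
263 → bucket 7 (collision)
826 → bucket 2
714 → bucket 2 (collision)
25 → bucket 1 (collision)
348 → bucket 4
Final buckets:
0: 640
1: 425 -> 25
2: 826 -> 714
3: —
4: 348
5: —
6: 918
7: 703 -> 743 -> 87 -> 415 -> 263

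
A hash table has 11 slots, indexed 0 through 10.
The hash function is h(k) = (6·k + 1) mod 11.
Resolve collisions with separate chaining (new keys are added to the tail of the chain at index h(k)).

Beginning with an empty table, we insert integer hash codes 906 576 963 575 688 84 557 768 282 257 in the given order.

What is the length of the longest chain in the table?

906 -> bucket 3
576 -> bucket 3 (collision)
963 -> bucket 4
575 -> bucket 8
688 -> bucket 4 (collision)
84 -> bucket 10
557 -> bucket 10 (collision)
768 -> bucket 0
282 -> bucket 10 (collision)
257 -> bucket 3 (collision)
Final buckets:
0: 768
1: _
2: _
3: 906 -> 576 -> 257
4: 963 -> 688
5: _
6: _
7: _
8: 575
9: _
10: 84 -> 557 -> 282

3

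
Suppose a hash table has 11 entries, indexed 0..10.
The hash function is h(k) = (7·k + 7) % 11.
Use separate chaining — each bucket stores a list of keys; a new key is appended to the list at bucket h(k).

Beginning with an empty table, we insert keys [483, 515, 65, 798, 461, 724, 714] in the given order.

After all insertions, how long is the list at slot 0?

4

483 -> bucket 0
515 -> bucket 4
65 -> bucket 0 (collision)
798 -> bucket 5
461 -> bucket 0 (collision)
724 -> bucket 4 (collision)
714 -> bucket 0 (collision)
Final buckets:
0: 483 -> 65 -> 461 -> 714
1: -
2: -
3: -
4: 515 -> 724
5: 798
6: -
7: -
8: -
9: -
10: -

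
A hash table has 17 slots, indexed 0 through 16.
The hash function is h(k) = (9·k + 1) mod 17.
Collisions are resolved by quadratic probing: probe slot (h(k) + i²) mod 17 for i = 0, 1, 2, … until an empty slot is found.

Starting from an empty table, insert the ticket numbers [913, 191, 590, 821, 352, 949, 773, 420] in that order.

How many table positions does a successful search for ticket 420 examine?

4

Insert 913: h=7, slot 7 empty => index 7.
Insert 191: h=3, slot 3 empty => index 3.
Insert 590: h=7, slot 7 occupied => index 8.
Insert 821: h=12, slot 12 empty => index 12.
Insert 352: h=7, slots 7,8 occupied => index 11.
Insert 949: h=8, slot 8 occupied => index 9.
Insert 773: h=5, slot 5 empty => index 5.
Insert 420: h=7, slots 7,8,11 occupied => index 16.
Table: [—, —, —, 191, —, 773, —, 913, 590, 949, —, 352, 821, —, —, —, 420]
Lookup 420: h=7, probe 7,8,11,16 → found at 16.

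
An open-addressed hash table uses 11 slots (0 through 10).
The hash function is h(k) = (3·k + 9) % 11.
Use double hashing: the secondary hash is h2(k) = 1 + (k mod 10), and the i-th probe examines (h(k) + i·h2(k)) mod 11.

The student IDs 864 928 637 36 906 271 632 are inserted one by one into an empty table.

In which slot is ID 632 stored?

864: h=5 -> slot 5
928: h=10 -> slot 10
637: h=6 -> slot 6
36: h=7 -> slot 7
906: h=10, h2=7, probe 10,6,2 -> slot 2
271: h=8 -> slot 8
632: h=2, h2=3, probe 2,5,8,0 -> slot 0
Table: [632, —, 906, —, —, 864, 637, 36, 271, —, 928]

0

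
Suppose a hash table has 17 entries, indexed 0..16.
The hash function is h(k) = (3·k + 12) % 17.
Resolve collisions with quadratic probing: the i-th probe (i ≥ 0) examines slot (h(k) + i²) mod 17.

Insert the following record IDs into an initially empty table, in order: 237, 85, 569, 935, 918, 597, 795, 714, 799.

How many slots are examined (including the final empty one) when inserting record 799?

5

237 hashes to 9; slot 9 is free -> place at 9.
85 hashes to 12; slot 12 is free -> place at 12.
569 hashes to 2; slot 2 is free -> place at 2.
935 hashes to 12; 12 taken -> place at 13.
918 hashes to 12; 12,13 taken -> place at 16.
597 hashes to 1; slot 1 is free -> place at 1.
795 hashes to 0; slot 0 is free -> place at 0.
714 hashes to 12; 12,13,16 taken -> place at 4.
799 hashes to 12; 12,13,16,4 taken -> place at 11.
Table: [795, 597, 569, ., 714, ., ., ., ., 237, ., 799, 85, 935, ., ., 918]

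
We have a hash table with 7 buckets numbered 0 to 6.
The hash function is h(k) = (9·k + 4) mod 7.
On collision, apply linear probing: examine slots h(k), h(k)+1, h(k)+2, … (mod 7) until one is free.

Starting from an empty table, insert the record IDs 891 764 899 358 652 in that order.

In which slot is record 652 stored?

2

891 hashes to 1; slot 1 is free => place at 1.
764 hashes to 6; slot 6 is free => place at 6.
899 hashes to 3; slot 3 is free => place at 3.
358 hashes to 6; 6 taken => place at 0.
652 hashes to 6; 6,0,1 taken => place at 2.
Table: [358, 891, 652, 899, —, —, 764]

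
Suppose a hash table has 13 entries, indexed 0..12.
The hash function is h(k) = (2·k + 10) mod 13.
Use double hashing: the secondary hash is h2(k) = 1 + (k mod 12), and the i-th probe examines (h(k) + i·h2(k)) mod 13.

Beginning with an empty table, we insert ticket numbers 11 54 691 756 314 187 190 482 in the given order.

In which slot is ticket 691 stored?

9

11 hashes to 6; slot 6 is free -> place at 6.
54 hashes to 1; slot 1 is free -> place at 1.
691 hashes to 1, h2=8; 1 taken -> place at 9.
756 hashes to 1, h2=1; 1 taken -> place at 2.
314 hashes to 1, h2=3; 1 taken -> place at 4.
187 hashes to 7; slot 7 is free -> place at 7.
190 hashes to 0; slot 0 is free -> place at 0.
482 hashes to 12; slot 12 is free -> place at 12.
Table: [190, 54, 756, _, 314, _, 11, 187, _, 691, _, _, 482]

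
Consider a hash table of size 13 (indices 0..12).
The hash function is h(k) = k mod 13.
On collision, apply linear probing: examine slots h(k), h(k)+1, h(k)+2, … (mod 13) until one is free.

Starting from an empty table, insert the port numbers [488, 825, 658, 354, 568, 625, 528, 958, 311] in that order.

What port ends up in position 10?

528

Insert 488: h=7, slot 7 empty -> index 7.
Insert 825: h=6, slot 6 empty -> index 6.
Insert 658: h=8, slot 8 empty -> index 8.
Insert 354: h=3, slot 3 empty -> index 3.
Insert 568: h=9, slot 9 empty -> index 9.
Insert 625: h=1, slot 1 empty -> index 1.
Insert 528: h=8, slots 8,9 occupied -> index 10.
Insert 958: h=9, slots 9,10 occupied -> index 11.
Insert 311: h=12, slot 12 empty -> index 12.
Table: [∅, 625, ∅, 354, ∅, ∅, 825, 488, 658, 568, 528, 958, 311]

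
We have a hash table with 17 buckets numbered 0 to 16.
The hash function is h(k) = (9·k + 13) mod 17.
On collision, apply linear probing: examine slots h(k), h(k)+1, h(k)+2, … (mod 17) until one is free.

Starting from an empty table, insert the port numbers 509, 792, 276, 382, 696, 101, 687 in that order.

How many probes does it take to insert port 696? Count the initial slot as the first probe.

509: h=4 => slot 4
792: h=1 => slot 1
276: h=15 => slot 15
382: h=0 => slot 0
696: h=4, probe 4,5 => slot 5
101: h=4, probe 4,5,6 => slot 6
687: h=8 => slot 8
Table: [382, 792, ∅, ∅, 509, 696, 101, ∅, 687, ∅, ∅, ∅, ∅, ∅, ∅, 276, ∅]

2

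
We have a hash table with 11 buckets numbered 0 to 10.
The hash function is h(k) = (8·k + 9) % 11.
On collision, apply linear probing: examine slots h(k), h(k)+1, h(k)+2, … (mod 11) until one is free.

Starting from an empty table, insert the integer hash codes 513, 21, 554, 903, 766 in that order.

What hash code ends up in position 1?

513 hashes to 10; slot 10 is free → place at 10.
21 hashes to 1; slot 1 is free → place at 1.
554 hashes to 8; slot 8 is free → place at 8.
903 hashes to 6; slot 6 is free → place at 6.
766 hashes to 10; 10 taken → place at 0.
Table: [766, 21, -, -, -, -, 903, -, 554, -, 513]

21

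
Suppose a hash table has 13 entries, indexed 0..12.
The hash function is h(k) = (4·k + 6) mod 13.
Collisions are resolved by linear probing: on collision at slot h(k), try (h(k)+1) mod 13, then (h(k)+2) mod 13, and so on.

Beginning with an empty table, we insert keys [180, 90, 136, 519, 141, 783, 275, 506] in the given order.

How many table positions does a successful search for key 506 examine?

5

180 hashes to 11; slot 11 is free → place at 11.
90 hashes to 2; slot 2 is free → place at 2.
136 hashes to 4; slot 4 is free → place at 4.
519 hashes to 2; 2 taken → place at 3.
141 hashes to 11; 11 taken → place at 12.
783 hashes to 5; slot 5 is free → place at 5.
275 hashes to 1; slot 1 is free → place at 1.
506 hashes to 2; 2,3,4,5 taken → place at 6.
Table: [-, 275, 90, 519, 136, 783, 506, -, -, -, -, 180, 141]
Lookup 506: h=2, probe 2,3,4,5,6 → found at 6.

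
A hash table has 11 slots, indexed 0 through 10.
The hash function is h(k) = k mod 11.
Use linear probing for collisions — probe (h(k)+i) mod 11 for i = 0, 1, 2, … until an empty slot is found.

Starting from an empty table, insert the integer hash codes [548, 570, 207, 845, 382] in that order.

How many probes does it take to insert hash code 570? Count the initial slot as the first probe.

Insert 548: h=9, slot 9 empty -> index 9.
Insert 570: h=9, slot 9 occupied -> index 10.
Insert 207: h=9, slots 9,10 occupied -> index 0.
Insert 845: h=9, slots 9,10,0 occupied -> index 1.
Insert 382: h=8, slot 8 empty -> index 8.
Table: [207, 845, -, -, -, -, -, -, 382, 548, 570]

2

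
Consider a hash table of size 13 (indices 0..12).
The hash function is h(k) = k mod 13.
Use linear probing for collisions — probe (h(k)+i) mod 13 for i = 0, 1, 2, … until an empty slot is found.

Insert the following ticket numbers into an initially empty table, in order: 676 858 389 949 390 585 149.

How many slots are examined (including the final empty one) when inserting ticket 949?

3

Insert 676: h=0, slot 0 empty → index 0.
Insert 858: h=0, slot 0 occupied → index 1.
Insert 389: h=12, slot 12 empty → index 12.
Insert 949: h=0, slots 0,1 occupied → index 2.
Insert 390: h=0, slots 0,1,2 occupied → index 3.
Insert 585: h=0, slots 0,1,2,3 occupied → index 4.
Insert 149: h=6, slot 6 empty → index 6.
Table: [676, 858, 949, 390, 585, ∅, 149, ∅, ∅, ∅, ∅, ∅, 389]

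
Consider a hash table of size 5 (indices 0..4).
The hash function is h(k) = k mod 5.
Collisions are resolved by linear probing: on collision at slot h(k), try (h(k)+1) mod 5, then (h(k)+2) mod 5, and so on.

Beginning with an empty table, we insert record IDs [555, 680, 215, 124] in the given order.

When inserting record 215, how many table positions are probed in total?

Insert 555: h=0, slot 0 empty -> index 0.
Insert 680: h=0, slot 0 occupied -> index 1.
Insert 215: h=0, slots 0,1 occupied -> index 2.
Insert 124: h=4, slot 4 empty -> index 4.
Table: [555, 680, 215, ∅, 124]

3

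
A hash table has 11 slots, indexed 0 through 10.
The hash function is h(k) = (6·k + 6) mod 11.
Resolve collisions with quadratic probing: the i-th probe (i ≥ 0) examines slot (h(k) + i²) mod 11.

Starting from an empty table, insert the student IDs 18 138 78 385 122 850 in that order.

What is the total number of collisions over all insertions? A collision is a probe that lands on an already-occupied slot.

18 hashes to 4; slot 4 is free → place at 4.
138 hashes to 9; slot 9 is free → place at 9.
78 hashes to 1; slot 1 is free → place at 1.
385 hashes to 6; slot 6 is free → place at 6.
122 hashes to 1; 1 taken → place at 2.
850 hashes to 2; 2 taken → place at 3.
Table: [., 78, 122, 850, 18, ., 385, ., ., 138, .]

2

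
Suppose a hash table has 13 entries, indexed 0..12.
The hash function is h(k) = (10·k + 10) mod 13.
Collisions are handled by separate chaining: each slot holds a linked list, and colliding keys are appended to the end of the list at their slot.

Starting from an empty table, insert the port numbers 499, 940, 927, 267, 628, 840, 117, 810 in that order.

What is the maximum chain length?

4

499 → bucket 8
940 → bucket 11
927 → bucket 11 (collision)
267 → bucket 2
628 → bucket 11 (collision)
840 → bucket 12
117 → bucket 10
810 → bucket 11 (collision)
Final buckets:
0: -
1: -
2: 267
3: -
4: -
5: -
6: -
7: -
8: 499
9: -
10: 117
11: 940 -> 927 -> 628 -> 810
12: 840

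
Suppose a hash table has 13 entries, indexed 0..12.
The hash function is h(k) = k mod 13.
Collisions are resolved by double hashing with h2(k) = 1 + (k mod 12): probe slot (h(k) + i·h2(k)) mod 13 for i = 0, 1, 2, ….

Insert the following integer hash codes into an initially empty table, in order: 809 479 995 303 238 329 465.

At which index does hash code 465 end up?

1

Insert 809: h=3, slot 3 empty → index 3.
Insert 479: h=11, slot 11 empty → index 11.
Insert 995: h=7, slot 7 empty → index 7.
Insert 303: h=4, slot 4 empty → index 4.
Insert 238: h=4, h2=11, slot 4 occupied → index 2.
Insert 329: h=4, h2=6, slot 4 occupied → index 10.
Insert 465: h=10, h2=10, slots 10,7,4 occupied → index 1.
Table: [—, 465, 238, 809, 303, —, —, 995, —, —, 329, 479, —]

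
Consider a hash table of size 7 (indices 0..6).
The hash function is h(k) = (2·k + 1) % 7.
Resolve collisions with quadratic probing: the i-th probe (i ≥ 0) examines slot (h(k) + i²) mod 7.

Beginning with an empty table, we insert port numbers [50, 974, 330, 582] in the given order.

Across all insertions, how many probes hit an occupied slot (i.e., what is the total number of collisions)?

Insert 50: h=3, slot 3 empty => index 3.
Insert 974: h=3, slot 3 occupied => index 4.
Insert 330: h=3, slots 3,4 occupied => index 0.
Insert 582: h=3, slots 3,4,0 occupied => index 5.
Table: [330, -, -, 50, 974, 582, -]

6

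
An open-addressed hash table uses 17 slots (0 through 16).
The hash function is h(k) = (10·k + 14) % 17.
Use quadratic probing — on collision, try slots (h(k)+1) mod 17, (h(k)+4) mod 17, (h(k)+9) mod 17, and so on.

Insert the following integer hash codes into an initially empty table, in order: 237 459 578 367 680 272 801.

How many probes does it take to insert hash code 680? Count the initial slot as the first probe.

237: h=4 -> slot 4
459: h=14 -> slot 14
578: h=14, probe 14,15 -> slot 15
367: h=12 -> slot 12
680: h=14, probe 14,15,1 -> slot 1
272: h=14, probe 14,15,1,6 -> slot 6
801: h=0 -> slot 0
Table: [801, 680, -, -, 237, -, 272, -, -, -, -, -, 367, -, 459, 578, -]

3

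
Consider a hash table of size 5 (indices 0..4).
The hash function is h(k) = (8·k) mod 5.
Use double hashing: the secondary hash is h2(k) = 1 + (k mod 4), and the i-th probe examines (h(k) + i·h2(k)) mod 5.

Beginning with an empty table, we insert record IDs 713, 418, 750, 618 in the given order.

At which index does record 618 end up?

713 hashes to 4; slot 4 is free => place at 4.
418 hashes to 4, h2=3; 4 taken => place at 2.
750 hashes to 0; slot 0 is free => place at 0.
618 hashes to 4, h2=3; 4,2,0 taken => place at 3.
Table: [750, _, 418, 618, 713]

3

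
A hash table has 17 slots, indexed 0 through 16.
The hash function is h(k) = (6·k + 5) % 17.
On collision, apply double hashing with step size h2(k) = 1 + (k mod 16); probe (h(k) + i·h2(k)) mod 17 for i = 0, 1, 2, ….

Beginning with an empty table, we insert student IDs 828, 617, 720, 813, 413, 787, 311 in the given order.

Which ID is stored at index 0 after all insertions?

311

Insert 828: h=9, slot 9 empty -> index 9.
Insert 617: h=1, slot 1 empty -> index 1.
Insert 720: h=7, slot 7 empty -> index 7.
Insert 813: h=4, slot 4 empty -> index 4.
Insert 413: h=1, h2=14, slot 1 occupied -> index 15.
Insert 787: h=1, h2=4, slot 1 occupied -> index 5.
Insert 311: h=1, h2=8, slots 1,9 occupied -> index 0.
Table: [311, 617, —, —, 813, 787, —, 720, —, 828, —, —, —, —, —, 413, —]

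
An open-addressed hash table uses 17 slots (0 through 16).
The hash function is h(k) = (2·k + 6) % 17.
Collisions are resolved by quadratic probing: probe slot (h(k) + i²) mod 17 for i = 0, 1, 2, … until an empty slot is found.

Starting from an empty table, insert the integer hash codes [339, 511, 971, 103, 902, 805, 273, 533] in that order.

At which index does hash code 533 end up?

2

Insert 339: h=4, slot 4 empty → index 4.
Insert 511: h=8, slot 8 empty → index 8.
Insert 971: h=10, slot 10 empty → index 10.
Insert 103: h=8, slot 8 occupied → index 9.
Insert 902: h=8, slots 8,9 occupied → index 12.
Insert 805: h=1, slot 1 empty → index 1.
Insert 273: h=8, slots 8,9,12 occupied → index 0.
Insert 533: h=1, slot 1 occupied → index 2.
Table: [273, 805, 533, -, 339, -, -, -, 511, 103, 971, -, 902, -, -, -, -]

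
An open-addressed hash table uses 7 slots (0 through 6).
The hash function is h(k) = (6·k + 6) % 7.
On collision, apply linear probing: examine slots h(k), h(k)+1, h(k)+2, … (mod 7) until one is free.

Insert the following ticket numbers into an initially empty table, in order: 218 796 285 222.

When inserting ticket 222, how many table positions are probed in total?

218 hashes to 5; slot 5 is free => place at 5.
796 hashes to 1; slot 1 is free => place at 1.
285 hashes to 1; 1 taken => place at 2.
222 hashes to 1; 1,2 taken => place at 3.
Table: [—, 796, 285, 222, —, 218, —]

3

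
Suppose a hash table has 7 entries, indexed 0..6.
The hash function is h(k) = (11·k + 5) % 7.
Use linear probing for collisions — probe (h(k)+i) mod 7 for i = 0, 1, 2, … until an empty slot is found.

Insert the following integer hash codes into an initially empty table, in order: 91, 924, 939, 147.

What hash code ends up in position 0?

147

91 hashes to 5; slot 5 is free -> place at 5.
924 hashes to 5; 5 taken -> place at 6.
939 hashes to 2; slot 2 is free -> place at 2.
147 hashes to 5; 5,6 taken -> place at 0.
Table: [147, ∅, 939, ∅, ∅, 91, 924]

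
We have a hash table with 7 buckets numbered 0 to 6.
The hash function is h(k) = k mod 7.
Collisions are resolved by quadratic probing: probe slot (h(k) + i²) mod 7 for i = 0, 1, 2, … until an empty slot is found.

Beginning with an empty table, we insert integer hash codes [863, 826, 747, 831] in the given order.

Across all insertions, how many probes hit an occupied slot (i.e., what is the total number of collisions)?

1

Insert 863: h=2, slot 2 empty -> index 2.
Insert 826: h=0, slot 0 empty -> index 0.
Insert 747: h=5, slot 5 empty -> index 5.
Insert 831: h=5, slot 5 occupied -> index 6.
Table: [826, _, 863, _, _, 747, 831]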